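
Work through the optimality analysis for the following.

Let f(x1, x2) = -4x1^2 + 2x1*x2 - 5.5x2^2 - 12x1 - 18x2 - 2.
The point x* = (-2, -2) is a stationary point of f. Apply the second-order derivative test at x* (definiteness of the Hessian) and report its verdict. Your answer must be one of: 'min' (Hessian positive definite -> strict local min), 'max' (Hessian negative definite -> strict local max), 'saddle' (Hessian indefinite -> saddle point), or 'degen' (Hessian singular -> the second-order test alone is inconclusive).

Compute the Hessian H = grad^2 f:
  H = [[-8, 2], [2, -11]]
Verify stationarity: grad f(x*) = H x* + g = (0, 0).
Eigenvalues of H: -12, -7.
Both eigenvalues < 0, so H is negative definite -> x* is a strict local max.

max


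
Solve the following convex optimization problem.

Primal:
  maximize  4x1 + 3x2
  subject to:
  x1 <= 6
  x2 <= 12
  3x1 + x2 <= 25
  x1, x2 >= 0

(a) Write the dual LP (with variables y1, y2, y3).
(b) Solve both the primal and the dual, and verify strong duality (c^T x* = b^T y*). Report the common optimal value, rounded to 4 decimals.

The standard primal-dual pair for 'max c^T x s.t. A x <= b, x >= 0' is:
  Dual:  min b^T y  s.t.  A^T y >= c,  y >= 0.

So the dual LP is:
  minimize  6y1 + 12y2 + 25y3
  subject to:
    y1 + 3y3 >= 4
    y2 + y3 >= 3
    y1, y2, y3 >= 0

Solving the primal: x* = (4.3333, 12).
  primal value c^T x* = 53.3333.
Solving the dual: y* = (0, 1.6667, 1.3333).
  dual value b^T y* = 53.3333.
Strong duality: c^T x* = b^T y*. Confirmed.

53.3333


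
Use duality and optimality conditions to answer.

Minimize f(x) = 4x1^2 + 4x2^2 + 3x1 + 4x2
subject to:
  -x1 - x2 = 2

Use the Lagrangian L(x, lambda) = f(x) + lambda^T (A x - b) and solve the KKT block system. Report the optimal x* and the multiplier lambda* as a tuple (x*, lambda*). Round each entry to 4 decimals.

Form the Lagrangian:
  L(x, lambda) = (1/2) x^T Q x + c^T x + lambda^T (A x - b)
Stationarity (grad_x L = 0): Q x + c + A^T lambda = 0.
Primal feasibility: A x = b.

This gives the KKT block system:
  [ Q   A^T ] [ x     ]   [-c ]
  [ A    0  ] [ lambda ] = [ b ]

Solving the linear system:
  x*      = (-0.9375, -1.0625)
  lambda* = (-4.5)
  f(x*)   = 0.9688

x* = (-0.9375, -1.0625), lambda* = (-4.5)


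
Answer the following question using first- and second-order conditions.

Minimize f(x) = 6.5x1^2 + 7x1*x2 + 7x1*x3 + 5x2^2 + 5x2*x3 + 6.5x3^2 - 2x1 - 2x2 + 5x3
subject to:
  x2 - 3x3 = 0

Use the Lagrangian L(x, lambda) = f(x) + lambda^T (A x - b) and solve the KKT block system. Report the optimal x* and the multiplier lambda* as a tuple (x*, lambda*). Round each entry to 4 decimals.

Form the Lagrangian:
  L(x, lambda) = (1/2) x^T Q x + c^T x + lambda^T (A x - b)
Stationarity (grad_x L = 0): Q x + c + A^T lambda = 0.
Primal feasibility: A x = b.

This gives the KKT block system:
  [ Q   A^T ] [ x     ]   [-c ]
  [ A    0  ] [ lambda ] = [ b ]

Solving the linear system:
  x*      = (0.2519, -0.1365, -0.0455)
  lambda* = (1.8296)
  f(x*)   = -0.2291

x* = (0.2519, -0.1365, -0.0455), lambda* = (1.8296)


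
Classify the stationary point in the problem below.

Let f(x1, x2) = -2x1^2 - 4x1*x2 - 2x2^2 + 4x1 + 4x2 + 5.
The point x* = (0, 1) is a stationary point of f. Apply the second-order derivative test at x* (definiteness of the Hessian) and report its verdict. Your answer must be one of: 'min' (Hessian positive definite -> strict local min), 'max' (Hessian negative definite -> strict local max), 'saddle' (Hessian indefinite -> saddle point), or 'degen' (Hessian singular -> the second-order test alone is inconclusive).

Compute the Hessian H = grad^2 f:
  H = [[-4, -4], [-4, -4]]
Verify stationarity: grad f(x*) = H x* + g = (0, 0).
Eigenvalues of H: -8, 0.
H has a zero eigenvalue (singular; negative semidefinite but not definite), so H is neither positive definite, negative definite, nor indefinite. The second-order test alone is inconclusive -> degen.
(Indeed, f is constant along the null direction of H through x*, so x* is not a strict local extremum.)

degen


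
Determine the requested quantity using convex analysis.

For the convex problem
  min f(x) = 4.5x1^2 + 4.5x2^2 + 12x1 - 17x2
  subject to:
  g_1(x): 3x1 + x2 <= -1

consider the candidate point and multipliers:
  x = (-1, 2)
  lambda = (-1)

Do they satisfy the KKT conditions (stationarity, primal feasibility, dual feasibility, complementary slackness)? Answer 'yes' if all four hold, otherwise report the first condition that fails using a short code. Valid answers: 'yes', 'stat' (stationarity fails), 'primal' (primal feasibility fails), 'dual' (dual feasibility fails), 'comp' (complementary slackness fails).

Gradient of f: grad f(x) = Q x + c = (3, 1)
Constraint values g_i(x) = a_i^T x - b_i:
  g_1((-1, 2)) = 0
Stationarity residual: grad f(x) + sum_i lambda_i a_i = (0, 0)
  -> stationarity OK
Primal feasibility (all g_i <= 0): OK
Dual feasibility (all lambda_i >= 0): FAILS
Complementary slackness (lambda_i * g_i(x) = 0 for all i): OK

Verdict: the first failing condition is dual_feasibility -> dual.

dual


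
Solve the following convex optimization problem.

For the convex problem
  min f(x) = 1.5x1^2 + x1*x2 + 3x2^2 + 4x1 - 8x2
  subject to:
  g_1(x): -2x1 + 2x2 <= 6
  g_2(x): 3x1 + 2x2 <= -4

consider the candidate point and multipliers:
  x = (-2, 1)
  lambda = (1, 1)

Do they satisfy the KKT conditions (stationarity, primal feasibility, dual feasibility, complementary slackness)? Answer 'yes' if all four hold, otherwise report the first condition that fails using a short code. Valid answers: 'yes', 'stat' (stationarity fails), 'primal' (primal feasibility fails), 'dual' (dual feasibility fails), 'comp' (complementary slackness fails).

Gradient of f: grad f(x) = Q x + c = (-1, -4)
Constraint values g_i(x) = a_i^T x - b_i:
  g_1((-2, 1)) = 0
  g_2((-2, 1)) = 0
Stationarity residual: grad f(x) + sum_i lambda_i a_i = (0, 0)
  -> stationarity OK
Primal feasibility (all g_i <= 0): OK
Dual feasibility (all lambda_i >= 0): OK
Complementary slackness (lambda_i * g_i(x) = 0 for all i): OK

Verdict: yes, KKT holds.

yes


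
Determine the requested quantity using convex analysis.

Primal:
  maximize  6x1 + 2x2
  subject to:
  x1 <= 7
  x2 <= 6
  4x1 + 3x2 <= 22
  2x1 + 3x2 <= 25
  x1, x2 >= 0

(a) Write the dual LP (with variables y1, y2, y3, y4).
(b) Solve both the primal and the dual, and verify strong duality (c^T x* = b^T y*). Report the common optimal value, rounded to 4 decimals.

The standard primal-dual pair for 'max c^T x s.t. A x <= b, x >= 0' is:
  Dual:  min b^T y  s.t.  A^T y >= c,  y >= 0.

So the dual LP is:
  minimize  7y1 + 6y2 + 22y3 + 25y4
  subject to:
    y1 + 4y3 + 2y4 >= 6
    y2 + 3y3 + 3y4 >= 2
    y1, y2, y3, y4 >= 0

Solving the primal: x* = (5.5, 0).
  primal value c^T x* = 33.
Solving the dual: y* = (0, 0, 1.5, 0).
  dual value b^T y* = 33.
Strong duality: c^T x* = b^T y*. Confirmed.

33


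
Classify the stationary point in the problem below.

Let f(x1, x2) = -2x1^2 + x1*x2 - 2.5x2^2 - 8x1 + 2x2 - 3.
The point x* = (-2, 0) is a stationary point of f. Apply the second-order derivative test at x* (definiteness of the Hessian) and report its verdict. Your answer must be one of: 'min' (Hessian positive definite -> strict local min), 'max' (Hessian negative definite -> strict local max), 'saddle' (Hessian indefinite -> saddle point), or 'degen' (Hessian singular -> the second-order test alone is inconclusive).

Compute the Hessian H = grad^2 f:
  H = [[-4, 1], [1, -5]]
Verify stationarity: grad f(x*) = H x* + g = (0, 0).
Eigenvalues of H: -5.618, -3.382.
Both eigenvalues < 0, so H is negative definite -> x* is a strict local max.

max


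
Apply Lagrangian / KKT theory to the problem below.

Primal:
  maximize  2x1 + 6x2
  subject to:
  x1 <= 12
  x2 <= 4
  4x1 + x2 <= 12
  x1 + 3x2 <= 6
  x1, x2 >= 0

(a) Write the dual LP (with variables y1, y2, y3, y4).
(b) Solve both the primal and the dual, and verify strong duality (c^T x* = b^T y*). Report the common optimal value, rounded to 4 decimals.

The standard primal-dual pair for 'max c^T x s.t. A x <= b, x >= 0' is:
  Dual:  min b^T y  s.t.  A^T y >= c,  y >= 0.

So the dual LP is:
  minimize  12y1 + 4y2 + 12y3 + 6y4
  subject to:
    y1 + 4y3 + y4 >= 2
    y2 + y3 + 3y4 >= 6
    y1, y2, y3, y4 >= 0

Solving the primal: x* = (2.7273, 1.0909).
  primal value c^T x* = 12.
Solving the dual: y* = (0, 0, 0, 2).
  dual value b^T y* = 12.
Strong duality: c^T x* = b^T y*. Confirmed.

12


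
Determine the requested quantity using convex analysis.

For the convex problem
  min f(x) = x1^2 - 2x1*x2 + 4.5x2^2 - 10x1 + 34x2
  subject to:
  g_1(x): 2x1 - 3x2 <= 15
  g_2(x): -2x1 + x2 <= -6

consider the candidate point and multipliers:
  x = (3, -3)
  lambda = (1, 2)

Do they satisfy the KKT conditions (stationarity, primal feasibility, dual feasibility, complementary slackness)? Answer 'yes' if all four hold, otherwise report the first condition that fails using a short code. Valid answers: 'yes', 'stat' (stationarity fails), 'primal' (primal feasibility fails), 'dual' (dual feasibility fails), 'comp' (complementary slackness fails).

Gradient of f: grad f(x) = Q x + c = (2, 1)
Constraint values g_i(x) = a_i^T x - b_i:
  g_1((3, -3)) = 0
  g_2((3, -3)) = -3
Stationarity residual: grad f(x) + sum_i lambda_i a_i = (0, 0)
  -> stationarity OK
Primal feasibility (all g_i <= 0): OK
Dual feasibility (all lambda_i >= 0): OK
Complementary slackness (lambda_i * g_i(x) = 0 for all i): FAILS

Verdict: the first failing condition is complementary_slackness -> comp.

comp


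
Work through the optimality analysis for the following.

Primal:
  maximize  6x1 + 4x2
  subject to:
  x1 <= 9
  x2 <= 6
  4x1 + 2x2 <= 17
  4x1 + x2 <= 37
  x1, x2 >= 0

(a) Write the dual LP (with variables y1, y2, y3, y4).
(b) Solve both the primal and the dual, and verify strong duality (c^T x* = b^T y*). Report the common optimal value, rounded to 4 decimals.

The standard primal-dual pair for 'max c^T x s.t. A x <= b, x >= 0' is:
  Dual:  min b^T y  s.t.  A^T y >= c,  y >= 0.

So the dual LP is:
  minimize  9y1 + 6y2 + 17y3 + 37y4
  subject to:
    y1 + 4y3 + 4y4 >= 6
    y2 + 2y3 + y4 >= 4
    y1, y2, y3, y4 >= 0

Solving the primal: x* = (1.25, 6).
  primal value c^T x* = 31.5.
Solving the dual: y* = (0, 1, 1.5, 0).
  dual value b^T y* = 31.5.
Strong duality: c^T x* = b^T y*. Confirmed.

31.5


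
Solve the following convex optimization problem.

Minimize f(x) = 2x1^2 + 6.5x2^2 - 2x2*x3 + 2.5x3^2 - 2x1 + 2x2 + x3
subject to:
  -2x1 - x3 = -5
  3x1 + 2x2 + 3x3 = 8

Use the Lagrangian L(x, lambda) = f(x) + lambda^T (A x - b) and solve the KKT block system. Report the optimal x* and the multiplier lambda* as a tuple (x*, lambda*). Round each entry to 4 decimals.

Form the Lagrangian:
  L(x, lambda) = (1/2) x^T Q x + c^T x + lambda^T (A x - b)
Stationarity (grad_x L = 0): Q x + c + A^T lambda = 0.
Primal feasibility: A x = b.

This gives the KKT block system:
  [ Q   A^T ] [ x     ]   [-c ]
  [ A    0  ] [ lambda ] = [ b ]

Solving the linear system:
  x*      = (2.272, -0.092, 0.4559)
  lambda* = (3.6245, 0.0536)
  f(x*)   = 6.7107

x* = (2.272, -0.092, 0.4559), lambda* = (3.6245, 0.0536)


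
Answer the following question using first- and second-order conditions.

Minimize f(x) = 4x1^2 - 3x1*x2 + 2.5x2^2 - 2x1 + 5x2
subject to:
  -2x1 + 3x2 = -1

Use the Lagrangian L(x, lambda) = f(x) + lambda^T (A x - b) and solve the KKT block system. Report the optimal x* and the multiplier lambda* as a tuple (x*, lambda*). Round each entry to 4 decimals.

Form the Lagrangian:
  L(x, lambda) = (1/2) x^T Q x + c^T x + lambda^T (A x - b)
Stationarity (grad_x L = 0): Q x + c + A^T lambda = 0.
Primal feasibility: A x = b.

This gives the KKT block system:
  [ Q   A^T ] [ x     ]   [-c ]
  [ A    0  ] [ lambda ] = [ b ]

Solving the linear system:
  x*      = (-0.1964, -0.4643)
  lambda* = (-1.0893)
  f(x*)   = -1.5089

x* = (-0.1964, -0.4643), lambda* = (-1.0893)


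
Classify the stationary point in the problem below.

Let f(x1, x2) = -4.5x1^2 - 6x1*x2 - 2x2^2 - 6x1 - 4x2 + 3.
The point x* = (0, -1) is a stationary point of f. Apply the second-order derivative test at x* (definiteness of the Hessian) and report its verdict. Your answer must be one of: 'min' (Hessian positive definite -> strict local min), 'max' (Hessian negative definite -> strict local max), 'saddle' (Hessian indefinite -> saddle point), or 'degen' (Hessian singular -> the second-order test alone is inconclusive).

Compute the Hessian H = grad^2 f:
  H = [[-9, -6], [-6, -4]]
Verify stationarity: grad f(x*) = H x* + g = (0, 0).
Eigenvalues of H: -13, 0.
H has a zero eigenvalue (singular; negative semidefinite but not definite), so H is neither positive definite, negative definite, nor indefinite. The second-order test alone is inconclusive -> degen.
(Indeed, f is constant along the null direction of H through x*, so x* is not a strict local extremum.)

degen


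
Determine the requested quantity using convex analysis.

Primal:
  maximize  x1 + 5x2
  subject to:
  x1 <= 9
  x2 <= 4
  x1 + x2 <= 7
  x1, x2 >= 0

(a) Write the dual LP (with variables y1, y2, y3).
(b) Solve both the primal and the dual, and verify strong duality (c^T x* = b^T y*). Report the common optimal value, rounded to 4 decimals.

The standard primal-dual pair for 'max c^T x s.t. A x <= b, x >= 0' is:
  Dual:  min b^T y  s.t.  A^T y >= c,  y >= 0.

So the dual LP is:
  minimize  9y1 + 4y2 + 7y3
  subject to:
    y1 + y3 >= 1
    y2 + y3 >= 5
    y1, y2, y3 >= 0

Solving the primal: x* = (3, 4).
  primal value c^T x* = 23.
Solving the dual: y* = (0, 4, 1).
  dual value b^T y* = 23.
Strong duality: c^T x* = b^T y*. Confirmed.

23


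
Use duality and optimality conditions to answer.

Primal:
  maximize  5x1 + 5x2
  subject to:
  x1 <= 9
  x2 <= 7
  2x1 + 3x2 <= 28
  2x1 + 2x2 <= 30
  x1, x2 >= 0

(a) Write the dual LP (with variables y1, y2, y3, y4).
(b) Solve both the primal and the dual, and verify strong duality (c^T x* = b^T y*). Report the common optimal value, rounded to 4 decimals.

The standard primal-dual pair for 'max c^T x s.t. A x <= b, x >= 0' is:
  Dual:  min b^T y  s.t.  A^T y >= c,  y >= 0.

So the dual LP is:
  minimize  9y1 + 7y2 + 28y3 + 30y4
  subject to:
    y1 + 2y3 + 2y4 >= 5
    y2 + 3y3 + 2y4 >= 5
    y1, y2, y3, y4 >= 0

Solving the primal: x* = (9, 3.3333).
  primal value c^T x* = 61.6667.
Solving the dual: y* = (1.6667, 0, 1.6667, 0).
  dual value b^T y* = 61.6667.
Strong duality: c^T x* = b^T y*. Confirmed.

61.6667


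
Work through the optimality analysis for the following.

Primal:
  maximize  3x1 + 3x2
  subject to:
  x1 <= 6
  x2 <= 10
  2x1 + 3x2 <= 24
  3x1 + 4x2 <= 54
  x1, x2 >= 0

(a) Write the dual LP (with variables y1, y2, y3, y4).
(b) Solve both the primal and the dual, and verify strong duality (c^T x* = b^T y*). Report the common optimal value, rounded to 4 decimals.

The standard primal-dual pair for 'max c^T x s.t. A x <= b, x >= 0' is:
  Dual:  min b^T y  s.t.  A^T y >= c,  y >= 0.

So the dual LP is:
  minimize  6y1 + 10y2 + 24y3 + 54y4
  subject to:
    y1 + 2y3 + 3y4 >= 3
    y2 + 3y3 + 4y4 >= 3
    y1, y2, y3, y4 >= 0

Solving the primal: x* = (6, 4).
  primal value c^T x* = 30.
Solving the dual: y* = (1, 0, 1, 0).
  dual value b^T y* = 30.
Strong duality: c^T x* = b^T y*. Confirmed.

30


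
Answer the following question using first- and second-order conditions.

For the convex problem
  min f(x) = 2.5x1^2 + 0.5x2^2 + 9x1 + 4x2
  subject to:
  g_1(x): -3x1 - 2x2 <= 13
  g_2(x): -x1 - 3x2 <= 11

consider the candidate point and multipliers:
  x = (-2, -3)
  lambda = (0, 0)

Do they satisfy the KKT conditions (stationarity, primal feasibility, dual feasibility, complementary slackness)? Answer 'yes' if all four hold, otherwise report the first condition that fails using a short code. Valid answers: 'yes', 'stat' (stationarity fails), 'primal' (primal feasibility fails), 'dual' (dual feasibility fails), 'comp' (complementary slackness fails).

Gradient of f: grad f(x) = Q x + c = (-1, 1)
Constraint values g_i(x) = a_i^T x - b_i:
  g_1((-2, -3)) = -1
  g_2((-2, -3)) = 0
Stationarity residual: grad f(x) + sum_i lambda_i a_i = (-1, 1)
  -> stationarity FAILS
Primal feasibility (all g_i <= 0): OK
Dual feasibility (all lambda_i >= 0): OK
Complementary slackness (lambda_i * g_i(x) = 0 for all i): OK

Verdict: the first failing condition is stationarity -> stat.

stat


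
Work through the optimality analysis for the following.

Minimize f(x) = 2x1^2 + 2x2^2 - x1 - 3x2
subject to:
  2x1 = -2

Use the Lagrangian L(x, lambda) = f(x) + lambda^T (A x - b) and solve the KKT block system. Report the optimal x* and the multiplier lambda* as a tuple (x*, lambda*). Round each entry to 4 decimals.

Form the Lagrangian:
  L(x, lambda) = (1/2) x^T Q x + c^T x + lambda^T (A x - b)
Stationarity (grad_x L = 0): Q x + c + A^T lambda = 0.
Primal feasibility: A x = b.

This gives the KKT block system:
  [ Q   A^T ] [ x     ]   [-c ]
  [ A    0  ] [ lambda ] = [ b ]

Solving the linear system:
  x*      = (-1, 0.75)
  lambda* = (2.5)
  f(x*)   = 1.875

x* = (-1, 0.75), lambda* = (2.5)


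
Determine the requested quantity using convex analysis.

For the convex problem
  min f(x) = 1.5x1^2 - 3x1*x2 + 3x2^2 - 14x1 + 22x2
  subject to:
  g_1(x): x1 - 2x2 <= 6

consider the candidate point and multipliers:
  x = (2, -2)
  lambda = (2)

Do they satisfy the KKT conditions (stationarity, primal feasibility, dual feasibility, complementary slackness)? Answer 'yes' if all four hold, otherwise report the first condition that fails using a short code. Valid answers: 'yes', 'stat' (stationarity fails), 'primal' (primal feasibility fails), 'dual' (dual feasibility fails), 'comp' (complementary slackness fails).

Gradient of f: grad f(x) = Q x + c = (-2, 4)
Constraint values g_i(x) = a_i^T x - b_i:
  g_1((2, -2)) = 0
Stationarity residual: grad f(x) + sum_i lambda_i a_i = (0, 0)
  -> stationarity OK
Primal feasibility (all g_i <= 0): OK
Dual feasibility (all lambda_i >= 0): OK
Complementary slackness (lambda_i * g_i(x) = 0 for all i): OK

Verdict: yes, KKT holds.

yes


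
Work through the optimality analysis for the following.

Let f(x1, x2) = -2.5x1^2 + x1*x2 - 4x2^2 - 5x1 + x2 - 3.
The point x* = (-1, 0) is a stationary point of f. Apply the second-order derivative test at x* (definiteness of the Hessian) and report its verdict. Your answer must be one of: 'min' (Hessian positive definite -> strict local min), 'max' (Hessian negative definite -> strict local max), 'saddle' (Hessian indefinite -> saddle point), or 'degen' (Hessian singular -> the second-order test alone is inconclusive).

Compute the Hessian H = grad^2 f:
  H = [[-5, 1], [1, -8]]
Verify stationarity: grad f(x*) = H x* + g = (0, 0).
Eigenvalues of H: -8.3028, -4.6972.
Both eigenvalues < 0, so H is negative definite -> x* is a strict local max.

max


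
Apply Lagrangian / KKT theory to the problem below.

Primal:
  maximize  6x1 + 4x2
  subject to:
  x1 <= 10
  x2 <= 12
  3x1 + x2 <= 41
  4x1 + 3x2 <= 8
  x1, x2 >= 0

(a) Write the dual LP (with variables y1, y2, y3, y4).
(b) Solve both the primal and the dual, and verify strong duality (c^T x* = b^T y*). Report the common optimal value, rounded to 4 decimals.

The standard primal-dual pair for 'max c^T x s.t. A x <= b, x >= 0' is:
  Dual:  min b^T y  s.t.  A^T y >= c,  y >= 0.

So the dual LP is:
  minimize  10y1 + 12y2 + 41y3 + 8y4
  subject to:
    y1 + 3y3 + 4y4 >= 6
    y2 + y3 + 3y4 >= 4
    y1, y2, y3, y4 >= 0

Solving the primal: x* = (2, 0).
  primal value c^T x* = 12.
Solving the dual: y* = (0, 0, 0, 1.5).
  dual value b^T y* = 12.
Strong duality: c^T x* = b^T y*. Confirmed.

12


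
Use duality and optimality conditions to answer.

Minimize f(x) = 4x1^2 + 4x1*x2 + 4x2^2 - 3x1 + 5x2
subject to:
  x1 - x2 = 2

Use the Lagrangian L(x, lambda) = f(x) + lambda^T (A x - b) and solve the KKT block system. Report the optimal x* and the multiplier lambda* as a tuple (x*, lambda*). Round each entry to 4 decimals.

Form the Lagrangian:
  L(x, lambda) = (1/2) x^T Q x + c^T x + lambda^T (A x - b)
Stationarity (grad_x L = 0): Q x + c + A^T lambda = 0.
Primal feasibility: A x = b.

This gives the KKT block system:
  [ Q   A^T ] [ x     ]   [-c ]
  [ A    0  ] [ lambda ] = [ b ]

Solving the linear system:
  x*      = (0.9167, -1.0833)
  lambda* = (0)
  f(x*)   = -4.0833

x* = (0.9167, -1.0833), lambda* = (0)


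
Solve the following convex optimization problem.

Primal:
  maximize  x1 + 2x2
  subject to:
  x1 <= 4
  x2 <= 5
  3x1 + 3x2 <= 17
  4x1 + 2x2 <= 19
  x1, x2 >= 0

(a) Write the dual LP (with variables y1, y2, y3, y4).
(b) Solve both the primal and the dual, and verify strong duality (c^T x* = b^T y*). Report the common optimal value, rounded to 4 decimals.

The standard primal-dual pair for 'max c^T x s.t. A x <= b, x >= 0' is:
  Dual:  min b^T y  s.t.  A^T y >= c,  y >= 0.

So the dual LP is:
  minimize  4y1 + 5y2 + 17y3 + 19y4
  subject to:
    y1 + 3y3 + 4y4 >= 1
    y2 + 3y3 + 2y4 >= 2
    y1, y2, y3, y4 >= 0

Solving the primal: x* = (0.6667, 5).
  primal value c^T x* = 10.6667.
Solving the dual: y* = (0, 1, 0.3333, 0).
  dual value b^T y* = 10.6667.
Strong duality: c^T x* = b^T y*. Confirmed.

10.6667


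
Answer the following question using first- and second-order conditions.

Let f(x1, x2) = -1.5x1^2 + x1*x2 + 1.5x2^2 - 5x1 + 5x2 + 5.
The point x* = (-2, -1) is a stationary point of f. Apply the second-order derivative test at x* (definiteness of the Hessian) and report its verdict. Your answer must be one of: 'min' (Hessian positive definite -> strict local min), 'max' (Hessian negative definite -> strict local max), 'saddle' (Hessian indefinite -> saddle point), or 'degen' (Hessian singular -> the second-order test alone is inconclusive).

Compute the Hessian H = grad^2 f:
  H = [[-3, 1], [1, 3]]
Verify stationarity: grad f(x*) = H x* + g = (0, 0).
Eigenvalues of H: -3.1623, 3.1623.
Eigenvalues have mixed signs, so H is indefinite -> x* is a saddle point.

saddle


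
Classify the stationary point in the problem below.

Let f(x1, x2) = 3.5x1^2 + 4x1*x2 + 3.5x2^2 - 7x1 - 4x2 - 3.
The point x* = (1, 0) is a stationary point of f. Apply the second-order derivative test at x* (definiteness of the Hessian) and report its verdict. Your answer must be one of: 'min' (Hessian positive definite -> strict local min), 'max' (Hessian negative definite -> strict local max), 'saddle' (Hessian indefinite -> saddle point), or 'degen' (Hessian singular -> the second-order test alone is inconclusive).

Compute the Hessian H = grad^2 f:
  H = [[7, 4], [4, 7]]
Verify stationarity: grad f(x*) = H x* + g = (0, 0).
Eigenvalues of H: 3, 11.
Both eigenvalues > 0, so H is positive definite -> x* is a strict local min.

min


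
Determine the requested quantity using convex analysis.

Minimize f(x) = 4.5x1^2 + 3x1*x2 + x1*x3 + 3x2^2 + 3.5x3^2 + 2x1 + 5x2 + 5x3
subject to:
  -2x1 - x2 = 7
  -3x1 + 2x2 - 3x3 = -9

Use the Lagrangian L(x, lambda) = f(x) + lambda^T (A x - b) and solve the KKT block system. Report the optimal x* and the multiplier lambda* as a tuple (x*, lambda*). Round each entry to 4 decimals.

Form the Lagrangian:
  L(x, lambda) = (1/2) x^T Q x + c^T x + lambda^T (A x - b)
Stationarity (grad_x L = 0): Q x + c + A^T lambda = 0.
Primal feasibility: A x = b.

This gives the KKT block system:
  [ Q   A^T ] [ x     ]   [-c ]
  [ A    0  ] [ lambda ] = [ b ]

Solving the linear system:
  x*      = (-1.2653, -4.4694, 1.2857)
  lambda* = (-17.1224, 4.2449)
  f(x*)   = 69.8061

x* = (-1.2653, -4.4694, 1.2857), lambda* = (-17.1224, 4.2449)


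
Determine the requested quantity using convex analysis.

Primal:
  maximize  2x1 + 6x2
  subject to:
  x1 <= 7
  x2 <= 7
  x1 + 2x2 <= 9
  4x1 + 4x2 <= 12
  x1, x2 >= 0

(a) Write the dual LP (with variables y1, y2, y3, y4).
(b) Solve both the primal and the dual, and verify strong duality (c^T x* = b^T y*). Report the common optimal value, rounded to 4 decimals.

The standard primal-dual pair for 'max c^T x s.t. A x <= b, x >= 0' is:
  Dual:  min b^T y  s.t.  A^T y >= c,  y >= 0.

So the dual LP is:
  minimize  7y1 + 7y2 + 9y3 + 12y4
  subject to:
    y1 + y3 + 4y4 >= 2
    y2 + 2y3 + 4y4 >= 6
    y1, y2, y3, y4 >= 0

Solving the primal: x* = (0, 3).
  primal value c^T x* = 18.
Solving the dual: y* = (0, 0, 0, 1.5).
  dual value b^T y* = 18.
Strong duality: c^T x* = b^T y*. Confirmed.

18


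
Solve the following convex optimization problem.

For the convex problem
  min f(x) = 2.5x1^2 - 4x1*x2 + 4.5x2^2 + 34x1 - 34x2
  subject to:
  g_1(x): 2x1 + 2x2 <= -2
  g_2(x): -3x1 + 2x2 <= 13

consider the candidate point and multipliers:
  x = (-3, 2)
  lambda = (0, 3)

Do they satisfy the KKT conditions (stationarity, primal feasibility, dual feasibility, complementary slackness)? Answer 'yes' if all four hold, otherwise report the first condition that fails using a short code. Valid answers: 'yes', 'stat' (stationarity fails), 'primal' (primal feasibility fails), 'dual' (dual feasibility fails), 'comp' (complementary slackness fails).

Gradient of f: grad f(x) = Q x + c = (11, -4)
Constraint values g_i(x) = a_i^T x - b_i:
  g_1((-3, 2)) = 0
  g_2((-3, 2)) = 0
Stationarity residual: grad f(x) + sum_i lambda_i a_i = (2, 2)
  -> stationarity FAILS
Primal feasibility (all g_i <= 0): OK
Dual feasibility (all lambda_i >= 0): OK
Complementary slackness (lambda_i * g_i(x) = 0 for all i): OK

Verdict: the first failing condition is stationarity -> stat.

stat


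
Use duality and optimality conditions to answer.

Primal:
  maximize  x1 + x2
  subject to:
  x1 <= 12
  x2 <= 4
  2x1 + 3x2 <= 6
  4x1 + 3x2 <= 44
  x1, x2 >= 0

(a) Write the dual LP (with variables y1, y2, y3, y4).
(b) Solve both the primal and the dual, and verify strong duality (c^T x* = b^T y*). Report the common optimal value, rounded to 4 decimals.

The standard primal-dual pair for 'max c^T x s.t. A x <= b, x >= 0' is:
  Dual:  min b^T y  s.t.  A^T y >= c,  y >= 0.

So the dual LP is:
  minimize  12y1 + 4y2 + 6y3 + 44y4
  subject to:
    y1 + 2y3 + 4y4 >= 1
    y2 + 3y3 + 3y4 >= 1
    y1, y2, y3, y4 >= 0

Solving the primal: x* = (3, 0).
  primal value c^T x* = 3.
Solving the dual: y* = (0, 0, 0.5, 0).
  dual value b^T y* = 3.
Strong duality: c^T x* = b^T y*. Confirmed.

3


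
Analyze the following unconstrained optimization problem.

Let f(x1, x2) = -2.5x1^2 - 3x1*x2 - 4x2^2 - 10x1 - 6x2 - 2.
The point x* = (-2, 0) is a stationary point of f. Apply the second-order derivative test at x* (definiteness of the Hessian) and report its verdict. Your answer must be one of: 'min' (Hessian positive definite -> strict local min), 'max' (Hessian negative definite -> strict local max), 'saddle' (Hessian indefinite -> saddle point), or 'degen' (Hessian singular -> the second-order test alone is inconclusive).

Compute the Hessian H = grad^2 f:
  H = [[-5, -3], [-3, -8]]
Verify stationarity: grad f(x*) = H x* + g = (0, 0).
Eigenvalues of H: -9.8541, -3.1459.
Both eigenvalues < 0, so H is negative definite -> x* is a strict local max.

max


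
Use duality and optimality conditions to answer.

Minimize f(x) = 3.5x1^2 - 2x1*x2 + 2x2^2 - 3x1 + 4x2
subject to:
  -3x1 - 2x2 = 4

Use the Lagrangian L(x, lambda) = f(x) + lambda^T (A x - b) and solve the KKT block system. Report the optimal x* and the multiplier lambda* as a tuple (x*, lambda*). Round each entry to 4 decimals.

Form the Lagrangian:
  L(x, lambda) = (1/2) x^T Q x + c^T x + lambda^T (A x - b)
Stationarity (grad_x L = 0): Q x + c + A^T lambda = 0.
Primal feasibility: A x = b.

This gives the KKT block system:
  [ Q   A^T ] [ x     ]   [-c ]
  [ A    0  ] [ lambda ] = [ b ]

Solving the linear system:
  x*      = (-0.3182, -1.5227)
  lambda* = (-0.7273)
  f(x*)   = -1.1136

x* = (-0.3182, -1.5227), lambda* = (-0.7273)


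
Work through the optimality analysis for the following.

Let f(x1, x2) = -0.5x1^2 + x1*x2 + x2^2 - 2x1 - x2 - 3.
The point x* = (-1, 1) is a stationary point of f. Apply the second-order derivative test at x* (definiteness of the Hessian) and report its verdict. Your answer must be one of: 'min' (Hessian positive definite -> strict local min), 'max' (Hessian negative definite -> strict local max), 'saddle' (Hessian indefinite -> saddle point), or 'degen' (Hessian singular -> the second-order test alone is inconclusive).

Compute the Hessian H = grad^2 f:
  H = [[-1, 1], [1, 2]]
Verify stationarity: grad f(x*) = H x* + g = (0, 0).
Eigenvalues of H: -1.3028, 2.3028.
Eigenvalues have mixed signs, so H is indefinite -> x* is a saddle point.

saddle


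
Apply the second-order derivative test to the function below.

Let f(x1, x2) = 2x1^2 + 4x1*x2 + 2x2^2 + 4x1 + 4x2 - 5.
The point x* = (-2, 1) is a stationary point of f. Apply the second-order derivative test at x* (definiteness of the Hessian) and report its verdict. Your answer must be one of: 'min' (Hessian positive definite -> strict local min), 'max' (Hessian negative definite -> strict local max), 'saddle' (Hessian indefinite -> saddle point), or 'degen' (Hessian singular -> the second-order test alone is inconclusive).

Compute the Hessian H = grad^2 f:
  H = [[4, 4], [4, 4]]
Verify stationarity: grad f(x*) = H x* + g = (0, 0).
Eigenvalues of H: 0, 8.
H has a zero eigenvalue (singular; positive semidefinite but not definite), so H is neither positive definite, negative definite, nor indefinite. The second-order test alone is inconclusive -> degen.
(Indeed, f is constant along the null direction of H through x*, so x* is not a strict local extremum.)

degen


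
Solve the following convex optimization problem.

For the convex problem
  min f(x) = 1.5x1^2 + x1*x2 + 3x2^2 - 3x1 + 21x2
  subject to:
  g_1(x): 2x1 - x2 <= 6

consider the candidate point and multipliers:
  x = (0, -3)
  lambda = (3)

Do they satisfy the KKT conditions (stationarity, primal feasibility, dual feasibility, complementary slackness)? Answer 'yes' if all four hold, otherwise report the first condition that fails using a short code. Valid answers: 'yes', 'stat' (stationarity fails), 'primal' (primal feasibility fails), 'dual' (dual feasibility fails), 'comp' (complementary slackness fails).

Gradient of f: grad f(x) = Q x + c = (-6, 3)
Constraint values g_i(x) = a_i^T x - b_i:
  g_1((0, -3)) = -3
Stationarity residual: grad f(x) + sum_i lambda_i a_i = (0, 0)
  -> stationarity OK
Primal feasibility (all g_i <= 0): OK
Dual feasibility (all lambda_i >= 0): OK
Complementary slackness (lambda_i * g_i(x) = 0 for all i): FAILS

Verdict: the first failing condition is complementary_slackness -> comp.

comp


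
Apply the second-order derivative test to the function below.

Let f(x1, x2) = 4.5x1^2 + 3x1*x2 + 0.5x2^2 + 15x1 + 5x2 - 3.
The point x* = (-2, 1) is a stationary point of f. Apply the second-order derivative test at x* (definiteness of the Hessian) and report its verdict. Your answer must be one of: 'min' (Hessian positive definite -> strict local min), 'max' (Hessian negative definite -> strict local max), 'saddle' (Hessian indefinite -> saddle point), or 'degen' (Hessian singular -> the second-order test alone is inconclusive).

Compute the Hessian H = grad^2 f:
  H = [[9, 3], [3, 1]]
Verify stationarity: grad f(x*) = H x* + g = (0, 0).
Eigenvalues of H: 0, 10.
H has a zero eigenvalue (singular; positive semidefinite but not definite), so H is neither positive definite, negative definite, nor indefinite. The second-order test alone is inconclusive -> degen.
(Indeed, f is constant along the null direction of H through x*, so x* is not a strict local extremum.)

degen


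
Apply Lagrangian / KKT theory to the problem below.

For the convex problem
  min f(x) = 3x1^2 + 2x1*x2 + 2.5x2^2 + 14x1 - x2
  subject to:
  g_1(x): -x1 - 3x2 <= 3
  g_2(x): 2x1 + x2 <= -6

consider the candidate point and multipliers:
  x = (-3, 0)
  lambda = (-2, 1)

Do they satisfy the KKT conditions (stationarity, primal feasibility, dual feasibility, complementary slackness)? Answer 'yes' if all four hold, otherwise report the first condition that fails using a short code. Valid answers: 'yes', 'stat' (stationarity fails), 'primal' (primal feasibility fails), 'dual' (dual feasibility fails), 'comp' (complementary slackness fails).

Gradient of f: grad f(x) = Q x + c = (-4, -7)
Constraint values g_i(x) = a_i^T x - b_i:
  g_1((-3, 0)) = 0
  g_2((-3, 0)) = 0
Stationarity residual: grad f(x) + sum_i lambda_i a_i = (0, 0)
  -> stationarity OK
Primal feasibility (all g_i <= 0): OK
Dual feasibility (all lambda_i >= 0): FAILS
Complementary slackness (lambda_i * g_i(x) = 0 for all i): OK

Verdict: the first failing condition is dual_feasibility -> dual.

dual


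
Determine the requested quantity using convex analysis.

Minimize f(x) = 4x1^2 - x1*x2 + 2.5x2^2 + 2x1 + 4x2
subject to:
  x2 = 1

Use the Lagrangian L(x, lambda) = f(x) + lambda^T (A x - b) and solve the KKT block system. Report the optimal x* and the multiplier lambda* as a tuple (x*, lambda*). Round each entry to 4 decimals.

Form the Lagrangian:
  L(x, lambda) = (1/2) x^T Q x + c^T x + lambda^T (A x - b)
Stationarity (grad_x L = 0): Q x + c + A^T lambda = 0.
Primal feasibility: A x = b.

This gives the KKT block system:
  [ Q   A^T ] [ x     ]   [-c ]
  [ A    0  ] [ lambda ] = [ b ]

Solving the linear system:
  x*      = (-0.125, 1)
  lambda* = (-9.125)
  f(x*)   = 6.4375

x* = (-0.125, 1), lambda* = (-9.125)


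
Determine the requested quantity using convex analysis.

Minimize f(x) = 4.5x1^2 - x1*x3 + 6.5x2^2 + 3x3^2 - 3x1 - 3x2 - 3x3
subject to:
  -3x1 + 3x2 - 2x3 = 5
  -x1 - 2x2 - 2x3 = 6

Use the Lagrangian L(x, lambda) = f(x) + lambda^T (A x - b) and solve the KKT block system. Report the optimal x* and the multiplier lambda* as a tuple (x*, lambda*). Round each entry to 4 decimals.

Form the Lagrangian:
  L(x, lambda) = (1/2) x^T Q x + c^T x + lambda^T (A x - b)
Stationarity (grad_x L = 0): Q x + c + A^T lambda = 0.
Primal feasibility: A x = b.

This gives the KKT block system:
  [ Q   A^T ] [ x     ]   [-c ]
  [ A    0  ] [ lambda ] = [ b ]

Solving the linear system:
  x*      = (-0.867, -0.5468, -2.0197)
  lambda* = (-0.8286, -6.2971)
  f(x*)   = 26.113

x* = (-0.867, -0.5468, -2.0197), lambda* = (-0.8286, -6.2971)


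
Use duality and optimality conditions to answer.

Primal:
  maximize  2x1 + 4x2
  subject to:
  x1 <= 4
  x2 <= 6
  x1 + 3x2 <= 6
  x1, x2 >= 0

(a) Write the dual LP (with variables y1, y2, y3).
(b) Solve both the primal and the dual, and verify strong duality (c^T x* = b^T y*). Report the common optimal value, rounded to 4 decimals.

The standard primal-dual pair for 'max c^T x s.t. A x <= b, x >= 0' is:
  Dual:  min b^T y  s.t.  A^T y >= c,  y >= 0.

So the dual LP is:
  minimize  4y1 + 6y2 + 6y3
  subject to:
    y1 + y3 >= 2
    y2 + 3y3 >= 4
    y1, y2, y3 >= 0

Solving the primal: x* = (4, 0.6667).
  primal value c^T x* = 10.6667.
Solving the dual: y* = (0.6667, 0, 1.3333).
  dual value b^T y* = 10.6667.
Strong duality: c^T x* = b^T y*. Confirmed.

10.6667


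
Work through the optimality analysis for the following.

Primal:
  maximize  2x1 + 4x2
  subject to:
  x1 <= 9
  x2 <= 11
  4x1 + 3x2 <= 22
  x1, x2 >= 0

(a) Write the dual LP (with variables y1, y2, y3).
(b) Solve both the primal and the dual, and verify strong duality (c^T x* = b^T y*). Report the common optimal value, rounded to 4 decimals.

The standard primal-dual pair for 'max c^T x s.t. A x <= b, x >= 0' is:
  Dual:  min b^T y  s.t.  A^T y >= c,  y >= 0.

So the dual LP is:
  minimize  9y1 + 11y2 + 22y3
  subject to:
    y1 + 4y3 >= 2
    y2 + 3y3 >= 4
    y1, y2, y3 >= 0

Solving the primal: x* = (0, 7.3333).
  primal value c^T x* = 29.3333.
Solving the dual: y* = (0, 0, 1.3333).
  dual value b^T y* = 29.3333.
Strong duality: c^T x* = b^T y*. Confirmed.

29.3333


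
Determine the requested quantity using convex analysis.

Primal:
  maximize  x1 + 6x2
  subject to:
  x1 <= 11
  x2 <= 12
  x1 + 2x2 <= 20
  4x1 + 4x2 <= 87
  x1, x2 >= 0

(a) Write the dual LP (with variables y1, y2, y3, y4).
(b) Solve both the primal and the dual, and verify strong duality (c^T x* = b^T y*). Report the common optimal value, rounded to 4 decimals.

The standard primal-dual pair for 'max c^T x s.t. A x <= b, x >= 0' is:
  Dual:  min b^T y  s.t.  A^T y >= c,  y >= 0.

So the dual LP is:
  minimize  11y1 + 12y2 + 20y3 + 87y4
  subject to:
    y1 + y3 + 4y4 >= 1
    y2 + 2y3 + 4y4 >= 6
    y1, y2, y3, y4 >= 0

Solving the primal: x* = (0, 10).
  primal value c^T x* = 60.
Solving the dual: y* = (0, 0, 3, 0).
  dual value b^T y* = 60.
Strong duality: c^T x* = b^T y*. Confirmed.

60


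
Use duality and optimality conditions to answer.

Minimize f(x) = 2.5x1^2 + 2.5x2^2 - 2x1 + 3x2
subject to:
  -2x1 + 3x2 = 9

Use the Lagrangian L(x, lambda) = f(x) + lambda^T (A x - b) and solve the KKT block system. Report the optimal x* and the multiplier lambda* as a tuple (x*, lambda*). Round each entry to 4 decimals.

Form the Lagrangian:
  L(x, lambda) = (1/2) x^T Q x + c^T x + lambda^T (A x - b)
Stationarity (grad_x L = 0): Q x + c + A^T lambda = 0.
Primal feasibility: A x = b.

This gives the KKT block system:
  [ Q   A^T ] [ x     ]   [-c ]
  [ A    0  ] [ lambda ] = [ b ]

Solving the linear system:
  x*      = (-1.3846, 2.0769)
  lambda* = (-4.4615)
  f(x*)   = 24.5769

x* = (-1.3846, 2.0769), lambda* = (-4.4615)


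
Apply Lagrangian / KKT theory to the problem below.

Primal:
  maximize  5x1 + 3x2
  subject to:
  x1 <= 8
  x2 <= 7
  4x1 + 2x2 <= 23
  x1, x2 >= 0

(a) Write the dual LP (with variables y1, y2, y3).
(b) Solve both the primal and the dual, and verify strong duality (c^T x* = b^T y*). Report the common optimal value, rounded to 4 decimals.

The standard primal-dual pair for 'max c^T x s.t. A x <= b, x >= 0' is:
  Dual:  min b^T y  s.t.  A^T y >= c,  y >= 0.

So the dual LP is:
  minimize  8y1 + 7y2 + 23y3
  subject to:
    y1 + 4y3 >= 5
    y2 + 2y3 >= 3
    y1, y2, y3 >= 0

Solving the primal: x* = (2.25, 7).
  primal value c^T x* = 32.25.
Solving the dual: y* = (0, 0.5, 1.25).
  dual value b^T y* = 32.25.
Strong duality: c^T x* = b^T y*. Confirmed.

32.25


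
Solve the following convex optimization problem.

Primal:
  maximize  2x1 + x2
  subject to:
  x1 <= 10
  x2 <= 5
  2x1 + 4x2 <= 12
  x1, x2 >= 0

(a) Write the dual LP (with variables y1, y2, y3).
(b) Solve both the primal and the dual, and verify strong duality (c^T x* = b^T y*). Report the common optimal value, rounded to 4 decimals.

The standard primal-dual pair for 'max c^T x s.t. A x <= b, x >= 0' is:
  Dual:  min b^T y  s.t.  A^T y >= c,  y >= 0.

So the dual LP is:
  minimize  10y1 + 5y2 + 12y3
  subject to:
    y1 + 2y3 >= 2
    y2 + 4y3 >= 1
    y1, y2, y3 >= 0

Solving the primal: x* = (6, 0).
  primal value c^T x* = 12.
Solving the dual: y* = (0, 0, 1).
  dual value b^T y* = 12.
Strong duality: c^T x* = b^T y*. Confirmed.

12


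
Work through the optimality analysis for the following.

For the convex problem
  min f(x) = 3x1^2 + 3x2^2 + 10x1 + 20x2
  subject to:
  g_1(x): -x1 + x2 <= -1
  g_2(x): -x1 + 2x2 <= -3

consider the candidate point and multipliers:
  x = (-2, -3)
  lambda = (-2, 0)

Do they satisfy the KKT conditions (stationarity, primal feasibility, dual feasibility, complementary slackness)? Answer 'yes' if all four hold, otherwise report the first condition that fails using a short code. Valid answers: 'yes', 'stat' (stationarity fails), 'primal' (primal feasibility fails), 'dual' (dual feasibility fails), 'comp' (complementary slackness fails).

Gradient of f: grad f(x) = Q x + c = (-2, 2)
Constraint values g_i(x) = a_i^T x - b_i:
  g_1((-2, -3)) = 0
  g_2((-2, -3)) = -1
Stationarity residual: grad f(x) + sum_i lambda_i a_i = (0, 0)
  -> stationarity OK
Primal feasibility (all g_i <= 0): OK
Dual feasibility (all lambda_i >= 0): FAILS
Complementary slackness (lambda_i * g_i(x) = 0 for all i): OK

Verdict: the first failing condition is dual_feasibility -> dual.

dual


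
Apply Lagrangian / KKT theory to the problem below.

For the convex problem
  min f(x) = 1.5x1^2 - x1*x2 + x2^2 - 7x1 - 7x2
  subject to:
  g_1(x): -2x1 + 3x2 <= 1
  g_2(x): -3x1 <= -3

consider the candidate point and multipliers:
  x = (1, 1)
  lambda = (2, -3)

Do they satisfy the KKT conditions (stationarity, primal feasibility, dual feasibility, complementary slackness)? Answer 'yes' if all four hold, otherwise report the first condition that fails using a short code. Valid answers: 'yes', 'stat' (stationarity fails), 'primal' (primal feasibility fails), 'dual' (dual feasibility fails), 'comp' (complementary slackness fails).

Gradient of f: grad f(x) = Q x + c = (-5, -6)
Constraint values g_i(x) = a_i^T x - b_i:
  g_1((1, 1)) = 0
  g_2((1, 1)) = 0
Stationarity residual: grad f(x) + sum_i lambda_i a_i = (0, 0)
  -> stationarity OK
Primal feasibility (all g_i <= 0): OK
Dual feasibility (all lambda_i >= 0): FAILS
Complementary slackness (lambda_i * g_i(x) = 0 for all i): OK

Verdict: the first failing condition is dual_feasibility -> dual.

dual
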